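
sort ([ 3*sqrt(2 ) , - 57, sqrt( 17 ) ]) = [ - 57, sqrt(17 ), 3*sqrt( 2)] 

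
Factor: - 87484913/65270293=- 11^( - 1)*17^ (  -  1 )*349039^(-1)*87484913^1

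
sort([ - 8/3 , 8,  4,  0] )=[ - 8/3,0, 4 , 8]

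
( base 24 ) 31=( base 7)133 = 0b1001001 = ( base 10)73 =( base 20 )3D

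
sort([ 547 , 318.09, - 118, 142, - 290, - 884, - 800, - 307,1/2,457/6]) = [ - 884, - 800, - 307, - 290, - 118,1/2,457/6, 142,318.09, 547] 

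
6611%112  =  3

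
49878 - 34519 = 15359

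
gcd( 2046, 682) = 682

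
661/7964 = 661/7964  =  0.08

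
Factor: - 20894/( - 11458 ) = 17^( - 1 )*31^1 = 31/17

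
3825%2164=1661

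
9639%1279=686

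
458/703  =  458/703 = 0.65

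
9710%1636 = 1530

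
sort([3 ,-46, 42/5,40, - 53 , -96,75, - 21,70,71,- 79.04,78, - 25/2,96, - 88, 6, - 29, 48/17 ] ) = [ - 96, - 88, - 79.04,  -  53, - 46, - 29,-21, - 25/2,  48/17,3,6,42/5,40 , 70,71,75, 78,96]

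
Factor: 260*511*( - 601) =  - 79848860 = -2^2 *5^1*7^1*13^1*73^1*601^1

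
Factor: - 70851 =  - 3^1*11^1*19^1*113^1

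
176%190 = 176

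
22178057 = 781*28397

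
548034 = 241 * 2274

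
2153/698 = 2153/698 = 3.08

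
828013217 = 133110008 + 694903209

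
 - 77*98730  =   - 7602210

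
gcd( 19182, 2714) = 46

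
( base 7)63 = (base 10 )45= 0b101101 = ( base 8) 55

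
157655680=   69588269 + 88067411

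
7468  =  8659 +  - 1191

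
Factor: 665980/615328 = 355/328 = 2^( - 3)*5^1*41^(-1)*71^1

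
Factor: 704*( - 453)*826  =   - 2^7 * 3^1 * 7^1 * 11^1*59^1*151^1  =  - 263421312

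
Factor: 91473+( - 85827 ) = 5646  =  2^1 *3^1*941^1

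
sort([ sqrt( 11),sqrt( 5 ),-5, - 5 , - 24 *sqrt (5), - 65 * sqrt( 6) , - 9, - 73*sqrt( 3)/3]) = [ - 65*sqrt( 6), - 24*sqrt( 5 ), - 73*sqrt (3)/3,  -  9, - 5 , - 5 , sqrt(5),  sqrt ( 11) ] 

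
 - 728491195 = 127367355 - 855858550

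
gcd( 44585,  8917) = 8917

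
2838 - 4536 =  - 1698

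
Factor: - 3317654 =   -  2^1*1658827^1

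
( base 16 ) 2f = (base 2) 101111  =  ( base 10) 47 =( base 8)57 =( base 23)21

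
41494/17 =2440 + 14/17 =2440.82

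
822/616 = 1 + 103/308  =  1.33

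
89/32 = 89/32= 2.78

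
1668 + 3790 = 5458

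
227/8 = 227/8= 28.38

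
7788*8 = 62304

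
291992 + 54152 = 346144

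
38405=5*7681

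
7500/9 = 833 + 1/3 = 833.33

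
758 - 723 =35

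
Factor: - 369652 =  - 2^2*92413^1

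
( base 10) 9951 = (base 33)94i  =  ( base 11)7527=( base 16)26df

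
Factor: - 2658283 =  - 967^1*2749^1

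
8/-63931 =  - 8/63931 = -  0.00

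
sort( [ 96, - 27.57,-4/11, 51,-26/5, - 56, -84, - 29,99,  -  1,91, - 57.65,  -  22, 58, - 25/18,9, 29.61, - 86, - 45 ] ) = [ - 86,-84, - 57.65, -56, - 45, - 29,-27.57, - 22, - 26/5,  -  25/18, - 1, - 4/11,9,29.61,51,58,91,96,99] 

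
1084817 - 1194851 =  - 110034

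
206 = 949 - 743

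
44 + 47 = 91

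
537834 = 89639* 6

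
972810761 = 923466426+49344335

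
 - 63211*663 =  - 41908893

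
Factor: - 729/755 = - 3^6 * 5^( - 1)* 151^( - 1)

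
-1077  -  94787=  - 95864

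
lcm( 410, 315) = 25830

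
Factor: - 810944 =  -2^6*12671^1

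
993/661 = 993/661 = 1.50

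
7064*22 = 155408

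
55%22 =11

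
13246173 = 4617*2869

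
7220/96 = 75 + 5/24 = 75.21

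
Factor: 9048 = 2^3*3^1*13^1*29^1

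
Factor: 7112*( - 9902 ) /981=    - 2^4*3^ ( - 2)*7^1*109^( - 1)*127^1*4951^1 = - 70423024/981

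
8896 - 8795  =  101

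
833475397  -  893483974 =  - 60008577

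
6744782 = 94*71753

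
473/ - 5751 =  - 473/5751 = -  0.08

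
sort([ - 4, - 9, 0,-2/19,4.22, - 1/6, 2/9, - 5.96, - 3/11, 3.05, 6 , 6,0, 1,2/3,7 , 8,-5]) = [ - 9, - 5.96, - 5, - 4, - 3/11, - 1/6, - 2/19, 0, 0, 2/9,2/3, 1,3.05, 4.22, 6, 6,  7,8]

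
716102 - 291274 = 424828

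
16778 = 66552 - 49774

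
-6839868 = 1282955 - 8122823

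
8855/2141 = 8855/2141 = 4.14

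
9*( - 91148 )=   -820332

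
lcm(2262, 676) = 58812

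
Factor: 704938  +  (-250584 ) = 2^1*227177^1  =  454354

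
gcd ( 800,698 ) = 2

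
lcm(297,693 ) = 2079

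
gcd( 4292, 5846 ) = 74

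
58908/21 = 2805 + 1/7 = 2805.14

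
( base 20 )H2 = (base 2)101010110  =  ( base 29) bn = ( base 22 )fc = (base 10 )342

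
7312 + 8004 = 15316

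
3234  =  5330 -2096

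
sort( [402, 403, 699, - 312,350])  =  [ - 312,350,  402,403, 699]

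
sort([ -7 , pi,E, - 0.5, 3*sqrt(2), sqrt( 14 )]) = [  -  7 ,  -  0.5 , E,pi,sqrt ( 14), 3 * sqrt(2)]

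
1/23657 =1/23657 = 0.00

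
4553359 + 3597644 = 8151003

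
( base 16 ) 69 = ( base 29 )3i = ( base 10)105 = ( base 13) 81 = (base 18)5F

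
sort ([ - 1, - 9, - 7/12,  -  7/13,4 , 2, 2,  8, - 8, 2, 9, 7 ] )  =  [  -  9, - 8, - 1, - 7/12, - 7/13, 2,2, 2, 4, 7, 8, 9 ] 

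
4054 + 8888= 12942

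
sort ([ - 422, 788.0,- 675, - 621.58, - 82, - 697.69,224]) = [ - 697.69, - 675 , - 621.58, - 422 , - 82 , 224,788.0] 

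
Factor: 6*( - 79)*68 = -2^3*3^1*17^1*79^1  =  -32232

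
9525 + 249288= 258813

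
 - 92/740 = -1+162/185 = - 0.12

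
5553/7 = 793+2/7 = 793.29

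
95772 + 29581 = 125353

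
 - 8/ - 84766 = 4/42383 = 0.00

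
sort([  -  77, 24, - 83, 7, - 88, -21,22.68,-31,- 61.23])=[ - 88, - 83, - 77, - 61.23, - 31, - 21, 7,22.68, 24]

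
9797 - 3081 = 6716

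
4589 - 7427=- 2838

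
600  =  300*2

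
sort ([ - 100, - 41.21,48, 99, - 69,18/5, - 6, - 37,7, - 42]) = [  -  100, - 69, - 42, - 41.21, - 37, - 6 , 18/5 , 7, 48,99 ] 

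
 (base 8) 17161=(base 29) 97l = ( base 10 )7793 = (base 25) CBI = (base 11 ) 5945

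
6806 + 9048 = 15854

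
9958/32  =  311  +  3/16= 311.19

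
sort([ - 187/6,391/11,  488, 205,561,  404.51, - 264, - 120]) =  [  -  264, - 120, - 187/6, 391/11,205, 404.51,488, 561 ] 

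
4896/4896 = 1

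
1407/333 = 4 + 25/111=4.23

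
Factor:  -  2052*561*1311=- 2^2*3^5*11^1*17^1*19^2*23^1 =- 1509186492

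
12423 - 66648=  -54225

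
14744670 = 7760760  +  6983910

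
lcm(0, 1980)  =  0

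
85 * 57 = 4845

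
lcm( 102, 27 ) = 918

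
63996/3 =21332 =21332.00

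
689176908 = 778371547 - 89194639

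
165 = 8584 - 8419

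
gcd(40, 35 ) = 5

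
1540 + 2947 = 4487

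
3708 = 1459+2249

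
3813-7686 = -3873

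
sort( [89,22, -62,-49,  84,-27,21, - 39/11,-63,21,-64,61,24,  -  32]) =[  -  64,-63, - 62, - 49, - 32, - 27, - 39/11,21,21,22,24,61,84,89] 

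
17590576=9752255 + 7838321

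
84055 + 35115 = 119170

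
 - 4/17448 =- 1 + 4361/4362 = -0.00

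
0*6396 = 0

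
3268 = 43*76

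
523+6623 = 7146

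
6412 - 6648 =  - 236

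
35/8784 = 35/8784 =0.00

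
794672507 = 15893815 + 778778692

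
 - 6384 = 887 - 7271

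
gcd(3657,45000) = 3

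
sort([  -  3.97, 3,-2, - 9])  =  [- 9, - 3.97, - 2, 3]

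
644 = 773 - 129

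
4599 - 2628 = 1971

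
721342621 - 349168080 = 372174541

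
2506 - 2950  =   - 444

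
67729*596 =40366484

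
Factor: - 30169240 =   -  2^3*5^1*719^1*1049^1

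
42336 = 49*864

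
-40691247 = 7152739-47843986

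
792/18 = 44 = 44.00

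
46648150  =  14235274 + 32412876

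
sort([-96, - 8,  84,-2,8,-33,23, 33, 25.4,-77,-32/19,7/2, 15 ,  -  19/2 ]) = [ - 96,-77,  -  33 ,-19/2,  -  8, -2,-32/19, 7/2, 8,15,23,25.4,33,84 ]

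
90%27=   9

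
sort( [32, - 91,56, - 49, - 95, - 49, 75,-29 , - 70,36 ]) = [ - 95, - 91, - 70, - 49, - 49, - 29,32, 36,56 , 75 ]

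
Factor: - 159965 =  - 5^1*13^1*23^1*107^1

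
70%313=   70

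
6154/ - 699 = -9 + 137/699 =- 8.80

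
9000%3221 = 2558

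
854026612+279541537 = 1133568149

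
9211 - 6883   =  2328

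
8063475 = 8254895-191420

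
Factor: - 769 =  - 769^1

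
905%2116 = 905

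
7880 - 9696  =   - 1816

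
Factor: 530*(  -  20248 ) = -10731440 = - 2^4*5^1*53^1*2531^1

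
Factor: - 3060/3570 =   -  2^1*3^1*7^( - 1)  =  -6/7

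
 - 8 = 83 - 91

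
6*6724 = 40344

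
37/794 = 37/794 =0.05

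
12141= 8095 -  - 4046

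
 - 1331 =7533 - 8864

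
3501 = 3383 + 118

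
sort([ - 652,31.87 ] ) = [ - 652, 31.87 ] 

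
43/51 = 43/51 = 0.84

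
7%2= 1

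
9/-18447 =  - 1 + 6146/6149 = -0.00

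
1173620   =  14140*83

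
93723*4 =374892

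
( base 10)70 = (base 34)22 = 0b1000110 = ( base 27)2G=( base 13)55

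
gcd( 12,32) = 4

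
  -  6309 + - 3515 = -9824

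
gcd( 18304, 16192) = 704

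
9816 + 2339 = 12155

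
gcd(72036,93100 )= 4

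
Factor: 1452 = 2^2*3^1*11^2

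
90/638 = 45/319=0.14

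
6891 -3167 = 3724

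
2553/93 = 27+14/31 = 27.45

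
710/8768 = 355/4384 = 0.08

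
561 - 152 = 409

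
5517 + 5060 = 10577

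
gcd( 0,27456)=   27456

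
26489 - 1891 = 24598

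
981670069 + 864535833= 1846205902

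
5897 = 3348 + 2549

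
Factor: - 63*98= - 2^1*3^2*7^3 = - 6174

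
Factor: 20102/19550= 5^( -2) * 17^( - 1)*19^1*23^1=437/425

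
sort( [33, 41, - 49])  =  [ - 49,33,41 ]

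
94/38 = 47/19 = 2.47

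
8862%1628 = 722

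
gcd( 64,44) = 4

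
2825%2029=796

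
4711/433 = 4711/433 = 10.88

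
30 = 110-80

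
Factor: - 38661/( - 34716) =2^( - 2)*7^2*11^ ( - 1)=   49/44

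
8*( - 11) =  -88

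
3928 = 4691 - 763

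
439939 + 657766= 1097705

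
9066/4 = 2266+1/2 = 2266.50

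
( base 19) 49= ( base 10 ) 85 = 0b1010101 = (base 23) 3g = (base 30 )2P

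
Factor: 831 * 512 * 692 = 2^11*3^1*173^1 * 277^1 = 294426624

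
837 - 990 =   -  153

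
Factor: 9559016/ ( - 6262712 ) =  -  782839^( - 1 )*1194877^1 = - 1194877/782839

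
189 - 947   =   - 758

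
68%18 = 14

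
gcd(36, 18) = 18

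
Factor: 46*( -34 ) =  - 2^2* 17^1*23^1 = - 1564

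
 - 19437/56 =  - 19437/56=- 347.09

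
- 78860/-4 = 19715+0/1 = 19715.00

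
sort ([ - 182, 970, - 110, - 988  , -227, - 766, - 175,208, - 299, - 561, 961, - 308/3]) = [ - 988, - 766, - 561 , - 299, - 227, - 182,  -  175,  -  110, - 308/3, 208, 961, 970 ]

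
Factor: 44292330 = 2^1*3^2*5^1*37^1 * 47^1*283^1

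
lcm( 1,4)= 4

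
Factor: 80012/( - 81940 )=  - 5^(-1 )*17^(  -  1 )*83^1  =  -83/85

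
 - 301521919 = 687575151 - 989097070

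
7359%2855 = 1649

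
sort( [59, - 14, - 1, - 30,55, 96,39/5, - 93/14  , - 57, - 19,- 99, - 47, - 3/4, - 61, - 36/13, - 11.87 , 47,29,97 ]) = [ - 99, - 61 , - 57,- 47,- 30, - 19, - 14, - 11.87,- 93/14, - 36/13, - 1, - 3/4, 39/5,29, 47,55 , 59, 96,97 ] 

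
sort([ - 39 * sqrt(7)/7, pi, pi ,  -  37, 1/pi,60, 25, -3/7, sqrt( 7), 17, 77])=[ - 37,  -  39 * sqrt( 7)/7, - 3/7, 1/pi, sqrt (7), pi, pi, 17, 25, 60, 77]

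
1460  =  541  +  919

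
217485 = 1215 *179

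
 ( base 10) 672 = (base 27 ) oo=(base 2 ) 1010100000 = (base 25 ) 11M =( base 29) n5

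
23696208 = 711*33328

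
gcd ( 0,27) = 27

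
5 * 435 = 2175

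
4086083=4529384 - 443301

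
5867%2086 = 1695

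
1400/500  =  2 + 4/5 = 2.80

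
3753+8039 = 11792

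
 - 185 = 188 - 373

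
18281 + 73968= 92249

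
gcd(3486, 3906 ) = 42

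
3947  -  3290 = 657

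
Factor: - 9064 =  - 2^3*11^1*103^1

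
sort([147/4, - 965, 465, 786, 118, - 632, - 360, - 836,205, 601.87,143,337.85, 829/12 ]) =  [ - 965, - 836, - 632, - 360,147/4,829/12, 118, 143,205,337.85, 465,601.87, 786 ] 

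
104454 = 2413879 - 2309425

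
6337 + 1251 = 7588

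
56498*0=0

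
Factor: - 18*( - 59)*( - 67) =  - 71154 = - 2^1*3^2*59^1*67^1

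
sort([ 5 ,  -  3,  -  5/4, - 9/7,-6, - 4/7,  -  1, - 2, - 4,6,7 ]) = [ - 6, - 4, - 3, - 2,-9/7,-5/4, - 1, - 4/7,5, 6,7]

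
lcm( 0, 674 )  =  0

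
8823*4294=37885962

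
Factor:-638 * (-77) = 49126 = 2^1* 7^1*11^2*  29^1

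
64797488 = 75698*856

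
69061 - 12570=56491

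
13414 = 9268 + 4146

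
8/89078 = 4/44539 = 0.00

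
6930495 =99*70005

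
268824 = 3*89608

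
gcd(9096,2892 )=12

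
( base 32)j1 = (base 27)mf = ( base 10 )609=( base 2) 1001100001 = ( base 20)1a9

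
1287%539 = 209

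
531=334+197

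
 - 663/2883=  - 221/961= - 0.23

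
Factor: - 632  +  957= 325 = 5^2*13^1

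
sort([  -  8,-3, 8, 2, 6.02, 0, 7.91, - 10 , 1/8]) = [ - 10, - 8, - 3,0, 1/8, 2,6.02, 7.91, 8] 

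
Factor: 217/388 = 2^(-2)*7^1*31^1*97^( - 1 ) 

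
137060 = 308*445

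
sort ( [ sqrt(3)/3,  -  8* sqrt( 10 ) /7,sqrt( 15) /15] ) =[ - 8* sqrt( 10) /7, sqrt( 15)/15, sqrt( 3 ) /3] 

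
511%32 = 31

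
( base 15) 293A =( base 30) 9OA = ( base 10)8830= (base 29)AEE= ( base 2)10001001111110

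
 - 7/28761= - 1 + 28754/28761 = -0.00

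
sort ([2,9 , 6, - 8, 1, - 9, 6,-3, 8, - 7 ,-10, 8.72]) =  [-10 , - 9, - 8, - 7, - 3,1, 2, 6,  6, 8, 8.72,9]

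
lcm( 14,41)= 574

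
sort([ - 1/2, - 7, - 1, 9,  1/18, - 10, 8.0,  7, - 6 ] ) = [ - 10  , - 7,- 6, - 1, - 1/2,  1/18,  7,8.0, 9]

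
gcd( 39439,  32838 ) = 1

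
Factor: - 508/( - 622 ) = 2^1*127^1*311^ ( - 1)  =  254/311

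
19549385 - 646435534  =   - 626886149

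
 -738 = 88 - 826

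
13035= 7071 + 5964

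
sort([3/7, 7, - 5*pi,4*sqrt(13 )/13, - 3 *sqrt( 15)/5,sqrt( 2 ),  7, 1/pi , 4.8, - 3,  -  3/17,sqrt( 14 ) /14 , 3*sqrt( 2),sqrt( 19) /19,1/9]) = [ - 5*pi, - 3,  -  3*sqrt (15) /5, -3/17 , 1/9, sqrt( 19)/19,sqrt( 14 ) /14, 1/pi,3/7, 4*sqrt(13)/13, sqrt(2 ), 3*sqrt( 2 ),4.8, 7 , 7 ]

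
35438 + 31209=66647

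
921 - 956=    - 35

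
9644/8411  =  9644/8411 =1.15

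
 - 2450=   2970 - 5420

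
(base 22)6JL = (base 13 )16A2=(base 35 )2pi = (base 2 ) 110100001111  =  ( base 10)3343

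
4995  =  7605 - 2610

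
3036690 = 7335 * 414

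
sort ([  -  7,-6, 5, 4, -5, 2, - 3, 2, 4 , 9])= [ - 7,-6 ,-5, - 3, 2  ,  2,4, 4, 5,9 ] 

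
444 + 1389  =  1833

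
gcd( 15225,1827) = 609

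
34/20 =17/10 = 1.70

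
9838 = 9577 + 261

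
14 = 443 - 429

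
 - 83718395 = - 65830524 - 17887871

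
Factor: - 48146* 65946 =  - 3175036116 = - 2^2 * 3^1*7^1 * 19^1*29^1 * 181^1*379^1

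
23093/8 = 2886+ 5/8 = 2886.62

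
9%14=9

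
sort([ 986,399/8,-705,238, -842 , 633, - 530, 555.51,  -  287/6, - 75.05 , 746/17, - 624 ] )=[-842,  -  705,-624, - 530, - 75.05,-287/6, 746/17 , 399/8,  238 , 555.51,633, 986]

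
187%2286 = 187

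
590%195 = 5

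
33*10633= 350889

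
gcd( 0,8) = 8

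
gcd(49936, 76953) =1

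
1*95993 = 95993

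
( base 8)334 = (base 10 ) 220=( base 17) CG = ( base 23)9D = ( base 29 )7H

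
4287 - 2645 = 1642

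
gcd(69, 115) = 23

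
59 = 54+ 5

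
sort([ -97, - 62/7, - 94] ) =[ - 97, - 94,-62/7 ] 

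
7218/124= 3609/62 =58.21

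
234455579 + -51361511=183094068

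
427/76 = 427/76= 5.62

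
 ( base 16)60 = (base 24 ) 40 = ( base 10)96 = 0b1100000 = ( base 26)3i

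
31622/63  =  501 + 59/63 = 501.94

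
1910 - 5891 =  - 3981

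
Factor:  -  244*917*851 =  - 2^2*7^1*23^1 * 37^1*61^1*131^1 = -  190409548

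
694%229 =7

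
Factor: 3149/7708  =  67/164 = 2^( - 2) * 41^( - 1)*67^1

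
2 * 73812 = 147624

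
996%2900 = 996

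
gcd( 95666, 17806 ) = 2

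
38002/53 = 717 + 1/53 = 717.02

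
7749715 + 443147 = 8192862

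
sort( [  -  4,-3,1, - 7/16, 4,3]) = [ - 4, - 3 , - 7/16,1 , 3, 4 ]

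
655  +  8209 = 8864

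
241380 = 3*80460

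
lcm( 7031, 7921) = 625759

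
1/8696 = 1/8696 = 0.00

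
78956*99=7816644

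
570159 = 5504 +564655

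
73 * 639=46647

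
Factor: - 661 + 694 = 33 = 3^1* 11^1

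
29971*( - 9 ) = -269739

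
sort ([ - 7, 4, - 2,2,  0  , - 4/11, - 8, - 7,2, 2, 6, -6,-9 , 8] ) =[ - 9, - 8, - 7, - 7, - 6,  -  2,  -  4/11,0, 2, 2,2, 4, 6 , 8]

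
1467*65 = 95355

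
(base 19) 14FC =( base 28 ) ar4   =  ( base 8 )20630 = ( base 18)189e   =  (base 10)8600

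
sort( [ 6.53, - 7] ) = [- 7, 6.53 ] 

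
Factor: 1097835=3^1*5^1*73189^1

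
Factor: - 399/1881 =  - 3^( - 1)*7^1*11^( - 1) = - 7/33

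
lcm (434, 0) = 0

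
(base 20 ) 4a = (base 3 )10100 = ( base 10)90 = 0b1011010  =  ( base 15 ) 60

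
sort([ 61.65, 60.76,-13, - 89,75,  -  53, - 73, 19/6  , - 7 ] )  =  [ - 89, - 73 ,-53,  -  13,-7, 19/6, 60.76, 61.65 , 75]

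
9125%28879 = 9125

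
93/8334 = 31/2778 = 0.01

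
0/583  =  0 = 0.00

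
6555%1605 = 135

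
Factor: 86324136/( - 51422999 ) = -2^3 * 3^1*373^1*9643^1 * 51422999^( - 1) 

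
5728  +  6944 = 12672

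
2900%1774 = 1126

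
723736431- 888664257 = -164927826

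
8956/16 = 2239/4 = 559.75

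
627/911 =627/911 = 0.69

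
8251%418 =309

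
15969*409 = 6531321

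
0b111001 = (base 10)57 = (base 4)321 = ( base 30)1R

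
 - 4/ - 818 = 2/409  =  0.00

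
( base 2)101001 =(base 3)1112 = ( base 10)41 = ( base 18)25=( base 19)23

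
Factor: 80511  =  3^1*47^1 * 571^1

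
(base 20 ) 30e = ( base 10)1214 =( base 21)2FH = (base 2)10010111110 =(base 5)14324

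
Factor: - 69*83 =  - 5727 = - 3^1*23^1*83^1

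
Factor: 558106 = 2^1 * 19^2*773^1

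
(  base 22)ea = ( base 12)226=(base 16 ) 13e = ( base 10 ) 318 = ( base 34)9C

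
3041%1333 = 375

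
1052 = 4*263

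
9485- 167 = 9318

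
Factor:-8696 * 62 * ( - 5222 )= 2^5 * 7^1 * 31^1*373^1*1087^1= 2815451744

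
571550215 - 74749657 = 496800558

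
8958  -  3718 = 5240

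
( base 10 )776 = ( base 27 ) 11K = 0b1100001000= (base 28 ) rk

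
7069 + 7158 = 14227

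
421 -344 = 77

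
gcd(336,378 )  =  42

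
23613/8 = 23613/8  =  2951.62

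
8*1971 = 15768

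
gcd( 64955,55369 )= 1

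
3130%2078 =1052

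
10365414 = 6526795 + 3838619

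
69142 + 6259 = 75401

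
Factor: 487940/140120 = 787/226 =2^( - 1 ) *113^( -1 )*787^1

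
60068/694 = 30034/347= 86.55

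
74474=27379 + 47095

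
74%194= 74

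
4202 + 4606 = 8808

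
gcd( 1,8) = 1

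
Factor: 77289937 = 431^1 * 179327^1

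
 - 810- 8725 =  - 9535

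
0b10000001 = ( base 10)129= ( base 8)201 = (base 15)89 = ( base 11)108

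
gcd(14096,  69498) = 2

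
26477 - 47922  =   - 21445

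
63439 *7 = 444073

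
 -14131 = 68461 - 82592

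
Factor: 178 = 2^1* 89^1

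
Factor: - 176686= - 2^1 * 23^2*167^1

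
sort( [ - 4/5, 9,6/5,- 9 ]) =[ - 9,-4/5,6/5, 9]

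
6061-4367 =1694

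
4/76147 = 4/76147 = 0.00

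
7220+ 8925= 16145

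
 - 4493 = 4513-9006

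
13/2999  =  13/2999 = 0.00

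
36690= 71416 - 34726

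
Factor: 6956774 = 2^1 * 11^2 * 17^1 * 19^1*89^1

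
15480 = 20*774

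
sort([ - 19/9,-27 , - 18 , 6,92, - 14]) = [  -  27,  -  18, - 14,-19/9,6,92]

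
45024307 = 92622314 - 47598007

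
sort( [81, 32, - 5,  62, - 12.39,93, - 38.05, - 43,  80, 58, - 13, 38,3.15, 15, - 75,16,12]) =[ - 75, - 43, - 38.05 , - 13, - 12.39, - 5,3.15, 12, 15,16, 32,38 , 58, 62, 80,81,93 ] 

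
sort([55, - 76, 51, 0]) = [ - 76, 0, 51 , 55 ] 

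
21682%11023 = 10659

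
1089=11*99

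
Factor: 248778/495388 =459/914 = 2^( -1 ) *3^3*17^1*457^( - 1 ) 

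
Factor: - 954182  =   -2^1*477091^1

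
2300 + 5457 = 7757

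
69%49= 20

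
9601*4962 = 47640162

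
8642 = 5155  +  3487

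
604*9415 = 5686660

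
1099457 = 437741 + 661716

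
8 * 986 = 7888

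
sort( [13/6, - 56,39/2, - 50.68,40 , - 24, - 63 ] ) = [ - 63,- 56 , - 50.68 , - 24,13/6, 39/2, 40]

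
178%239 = 178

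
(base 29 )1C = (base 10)41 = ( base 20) 21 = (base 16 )29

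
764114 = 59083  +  705031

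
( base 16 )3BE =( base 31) us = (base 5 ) 12313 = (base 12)67a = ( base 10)958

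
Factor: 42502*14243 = 2^1 * 79^1*269^1*  14243^1 = 605355986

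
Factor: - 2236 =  - 2^2 * 13^1 * 43^1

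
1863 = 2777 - 914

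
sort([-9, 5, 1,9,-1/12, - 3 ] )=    [ - 9,-3,-1/12, 1,5, 9]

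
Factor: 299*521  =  155779 = 13^1*23^1*521^1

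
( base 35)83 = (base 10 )283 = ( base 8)433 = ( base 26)an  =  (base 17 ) GB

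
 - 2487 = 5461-7948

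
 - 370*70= - 25900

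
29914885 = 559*53515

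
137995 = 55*2509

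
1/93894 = 1/93894 = 0.00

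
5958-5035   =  923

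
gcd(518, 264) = 2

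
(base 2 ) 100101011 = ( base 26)BD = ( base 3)102002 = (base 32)9b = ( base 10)299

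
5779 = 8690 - 2911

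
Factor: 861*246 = 211806 = 2^1*3^2*7^1*41^2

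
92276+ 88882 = 181158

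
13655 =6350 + 7305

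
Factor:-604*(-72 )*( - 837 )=-36399456 =-2^5*3^5 * 31^1 * 151^1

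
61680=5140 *12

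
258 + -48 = 210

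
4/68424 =1/17106 = 0.00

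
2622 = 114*23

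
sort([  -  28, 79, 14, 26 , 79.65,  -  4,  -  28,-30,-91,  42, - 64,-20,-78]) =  [-91,-78,-64, - 30,-28,-28, - 20,  -  4,  14, 26,42,79, 79.65]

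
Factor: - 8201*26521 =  -11^1*59^1*139^1*2411^1 = - 217498721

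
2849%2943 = 2849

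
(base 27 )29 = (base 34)1T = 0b111111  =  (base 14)47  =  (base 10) 63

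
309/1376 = 309/1376 = 0.22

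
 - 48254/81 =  - 596 + 22/81 = - 595.73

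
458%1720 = 458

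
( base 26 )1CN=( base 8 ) 1763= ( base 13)5CA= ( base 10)1011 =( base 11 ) 83A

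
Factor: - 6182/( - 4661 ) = 2^1 *11^1*59^(-1 )*79^( - 1) * 281^1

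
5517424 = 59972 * 92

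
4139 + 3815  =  7954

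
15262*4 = 61048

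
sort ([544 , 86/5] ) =[ 86/5,544 ] 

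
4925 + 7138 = 12063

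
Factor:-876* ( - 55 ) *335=16140300= 2^2 * 3^1*5^2 * 11^1 *67^1*73^1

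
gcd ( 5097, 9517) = 1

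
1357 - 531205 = -529848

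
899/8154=899/8154 = 0.11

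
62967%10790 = 9017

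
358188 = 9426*38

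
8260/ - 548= - 2065/137=- 15.07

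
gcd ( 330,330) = 330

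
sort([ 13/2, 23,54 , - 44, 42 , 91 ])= [ - 44, 13/2, 23, 42,54, 91]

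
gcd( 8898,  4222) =2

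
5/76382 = 5/76382 =0.00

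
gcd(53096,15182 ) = 2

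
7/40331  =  7/40331 = 0.00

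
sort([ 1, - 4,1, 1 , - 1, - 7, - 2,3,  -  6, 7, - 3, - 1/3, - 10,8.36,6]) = [-10, - 7, - 6 ,-4,-3, - 2, - 1 , - 1/3, 1,1,1,3, 6,7, 8.36]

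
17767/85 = 17767/85 = 209.02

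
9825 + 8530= 18355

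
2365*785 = 1856525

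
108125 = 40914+67211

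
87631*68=5958908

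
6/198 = 1/33 =0.03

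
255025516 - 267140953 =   -  12115437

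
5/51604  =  5/51604 = 0.00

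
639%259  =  121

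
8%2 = 0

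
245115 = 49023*5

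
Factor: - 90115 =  - 5^1*67^1*269^1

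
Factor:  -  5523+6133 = 610  =  2^1 *5^1*61^1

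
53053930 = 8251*6430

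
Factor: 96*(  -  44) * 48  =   - 202752 = - 2^11*3^2*11^1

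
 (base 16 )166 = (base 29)ca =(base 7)1021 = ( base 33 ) as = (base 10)358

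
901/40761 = 901/40761 = 0.02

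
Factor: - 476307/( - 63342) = 767/102=   2^( - 1)*3^( - 1)*13^1*17^ ( - 1 )*59^1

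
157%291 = 157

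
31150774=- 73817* (-422 ) 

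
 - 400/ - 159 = 400/159 = 2.52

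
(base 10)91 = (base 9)111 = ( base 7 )160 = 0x5b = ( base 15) 61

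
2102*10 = 21020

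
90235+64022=154257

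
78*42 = 3276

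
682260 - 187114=495146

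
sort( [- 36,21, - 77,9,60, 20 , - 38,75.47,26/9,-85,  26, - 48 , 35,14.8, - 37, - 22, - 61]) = [ - 85, -77, - 61, - 48, - 38, - 37, - 36, - 22,26/9,  9, 14.8,20, 21,26,35, 60 , 75.47]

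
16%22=16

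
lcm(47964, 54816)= 383712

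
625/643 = 625/643 =0.97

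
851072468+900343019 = 1751415487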